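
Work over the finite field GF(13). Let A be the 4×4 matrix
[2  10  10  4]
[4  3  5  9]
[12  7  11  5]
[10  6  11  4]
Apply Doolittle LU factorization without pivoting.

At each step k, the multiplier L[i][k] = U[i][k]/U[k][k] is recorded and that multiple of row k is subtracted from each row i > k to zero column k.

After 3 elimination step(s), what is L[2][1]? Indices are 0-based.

[col 0] pivot 2
  R1 -= 2*R0 → (0, 9, 11, 1)  (L[1][0] := 2)
  R2 -= 6*R0 → (0, 12, 3, 7)  (L[2][0] := 6)
  R3 -= 5*R0 → (0, 8, 0, 10)  (L[3][0] := 5)
[col 1] pivot 9
  R2 -= 10*R1 → (0, 0, 10, 10)  (L[2][1] := 10)
  R3 -= 11*R1 → (0, 0, 9, 12)  (L[3][1] := 11)
[col 2] pivot 10
  R3 -= 10*R2 → (0, 0, 0, 3)  (L[3][2] := 10)

L[2][1] = 10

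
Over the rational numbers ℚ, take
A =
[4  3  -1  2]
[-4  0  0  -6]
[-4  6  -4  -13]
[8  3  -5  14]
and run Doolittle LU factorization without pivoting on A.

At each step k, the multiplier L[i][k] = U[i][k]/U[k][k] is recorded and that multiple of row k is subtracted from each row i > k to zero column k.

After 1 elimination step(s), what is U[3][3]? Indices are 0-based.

U[3][3] = 10

[col 0] pivot 4
  R1 -= -1*R0 → (0, 3, -1, -4)  (L[1][0] := -1)
  R2 -= -1*R0 → (0, 9, -5, -11)  (L[2][0] := -1)
  R3 -= 2*R0 → (0, -3, -3, 10)  (L[3][0] := 2)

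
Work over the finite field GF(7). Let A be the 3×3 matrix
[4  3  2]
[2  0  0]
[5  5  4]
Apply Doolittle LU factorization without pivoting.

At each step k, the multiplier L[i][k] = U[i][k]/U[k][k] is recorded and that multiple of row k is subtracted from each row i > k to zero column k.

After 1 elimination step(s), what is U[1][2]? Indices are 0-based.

Step 1: pivot at (0,0) is 4.
  row1 ← row1 − (4)·row0  ⇒  L[1][0]=4, U row1=(0, 2, 6)
  row2 ← row2 − (3)·row0  ⇒  L[2][0]=3, U row2=(0, 3, 5)

U[1][2] = 6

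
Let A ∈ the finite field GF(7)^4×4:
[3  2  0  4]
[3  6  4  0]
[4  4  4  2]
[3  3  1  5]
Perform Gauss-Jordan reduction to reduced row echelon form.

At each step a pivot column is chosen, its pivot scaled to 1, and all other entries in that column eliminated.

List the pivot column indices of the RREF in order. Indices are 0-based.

pivot columns: 0, 1, 2, 3

step 1: normalize row 0 (÷3) = (1, 3, 0, 6)
  row 1: subtract 3×row0 = (0, 4, 4, 3)
  row 2: subtract 4×row0 = (0, 6, 4, 6)
  row 3: subtract 3×row0 = (0, 1, 1, 1)
step 2: normalize row 1 (÷4) = (0, 1, 1, 6)
  row 0: subtract 3×row1 = (1, 0, 4, 2)
  row 2: subtract 6×row1 = (0, 0, 5, 5)
  row 3: subtract 1×row1 = (0, 0, 0, 2)
step 3: normalize row 2 (÷5) = (0, 0, 1, 1)
  row 0: subtract 4×row2 = (1, 0, 0, 5)
  row 1: subtract 1×row2 = (0, 1, 0, 5)
step 4: normalize row 3 (÷2) = (0, 0, 0, 1)
  row 0: subtract 5×row3 = (1, 0, 0, 0)
  row 1: subtract 5×row3 = (0, 1, 0, 0)
  row 2: subtract 1×row3 = (0, 0, 1, 0)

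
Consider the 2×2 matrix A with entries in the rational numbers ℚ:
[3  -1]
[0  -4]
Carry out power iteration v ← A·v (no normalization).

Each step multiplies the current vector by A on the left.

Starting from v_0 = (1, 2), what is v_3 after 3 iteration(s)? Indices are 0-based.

v_0 = (1, 2).
v_1 = A·v_0 = (1, -8).
v_2 = A·v_1 = (11, 32).
v_3 = A·v_2 = (1, -128).

v_3 = (1, -128)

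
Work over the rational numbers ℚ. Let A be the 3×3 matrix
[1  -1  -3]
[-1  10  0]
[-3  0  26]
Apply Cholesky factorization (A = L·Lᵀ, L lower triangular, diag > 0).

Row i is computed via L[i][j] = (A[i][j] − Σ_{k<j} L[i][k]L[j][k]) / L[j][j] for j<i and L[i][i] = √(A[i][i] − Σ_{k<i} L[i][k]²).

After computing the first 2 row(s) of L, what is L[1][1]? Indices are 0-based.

Step 1: L[0][0] = √(1) = 1.
  L[1][0] = (-1) / L[0][0] = -1.
Step 2: L[1][1] = √(9) = 3.

L[1][1] = 3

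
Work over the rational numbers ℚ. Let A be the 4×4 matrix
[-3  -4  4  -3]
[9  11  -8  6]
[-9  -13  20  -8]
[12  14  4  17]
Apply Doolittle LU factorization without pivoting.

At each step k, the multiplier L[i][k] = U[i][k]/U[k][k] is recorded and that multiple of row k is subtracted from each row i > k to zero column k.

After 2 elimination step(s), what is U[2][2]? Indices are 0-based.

U[2][2] = 4

k=0: U[0][0]=-3
  eliminate (1,0): mult=-3, new row 1: (0, -1, 4, -3); set L[1][0]=-3
  eliminate (2,0): mult=3, new row 2: (0, -1, 8, 1); set L[2][0]=3
  eliminate (3,0): mult=-4, new row 3: (0, -2, 20, 5); set L[3][0]=-4
k=1: U[1][1]=-1
  eliminate (2,1): mult=1, new row 2: (0, 0, 4, 4); set L[2][1]=1
  eliminate (3,1): mult=2, new row 3: (0, 0, 12, 11); set L[3][1]=2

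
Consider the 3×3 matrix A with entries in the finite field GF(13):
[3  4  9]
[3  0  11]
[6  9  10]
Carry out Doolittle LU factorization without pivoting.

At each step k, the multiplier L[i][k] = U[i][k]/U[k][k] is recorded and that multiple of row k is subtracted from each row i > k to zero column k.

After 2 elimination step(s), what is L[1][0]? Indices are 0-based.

L[1][0] = 1

k=0: U[0][0]=3
  eliminate (1,0): mult=1, new row 1: (0, 9, 2); set L[1][0]=1
  eliminate (2,0): mult=2, new row 2: (0, 1, 5); set L[2][0]=2
k=1: U[1][1]=9
  eliminate (2,1): mult=3, new row 2: (0, 0, 12); set L[2][1]=3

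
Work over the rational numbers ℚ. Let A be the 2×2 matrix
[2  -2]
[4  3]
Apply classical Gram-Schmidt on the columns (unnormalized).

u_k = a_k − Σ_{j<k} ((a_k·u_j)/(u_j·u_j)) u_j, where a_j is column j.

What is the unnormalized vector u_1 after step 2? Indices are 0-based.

Step 1: u_0 = a_0 = (2, 4).
Step 2: u_1 = a_1 − (2/5)·u_0 = (-14/5, 7/5).

u_1 = (-14/5, 7/5)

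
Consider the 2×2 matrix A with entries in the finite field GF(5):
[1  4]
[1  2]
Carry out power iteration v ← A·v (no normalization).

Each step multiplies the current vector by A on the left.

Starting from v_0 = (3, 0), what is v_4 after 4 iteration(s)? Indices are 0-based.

v_4 = (3, 2)

v_0 = (3, 0).
v_1 = A·v_0 = (3, 3).
v_2 = A·v_1 = (0, 4).
v_3 = A·v_2 = (1, 3).
v_4 = A·v_3 = (3, 2).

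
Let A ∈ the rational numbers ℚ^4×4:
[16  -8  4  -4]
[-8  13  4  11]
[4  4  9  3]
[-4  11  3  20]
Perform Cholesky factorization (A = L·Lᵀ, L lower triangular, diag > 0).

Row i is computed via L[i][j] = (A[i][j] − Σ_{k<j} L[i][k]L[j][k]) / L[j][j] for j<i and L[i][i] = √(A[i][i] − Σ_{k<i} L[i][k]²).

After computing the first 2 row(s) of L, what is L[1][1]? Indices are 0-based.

Step 1: L[0][0] = √(16) = 4.
  L[1][0] = (-8) / L[0][0] = -2.
Step 2: L[1][1] = √(9) = 3.

L[1][1] = 3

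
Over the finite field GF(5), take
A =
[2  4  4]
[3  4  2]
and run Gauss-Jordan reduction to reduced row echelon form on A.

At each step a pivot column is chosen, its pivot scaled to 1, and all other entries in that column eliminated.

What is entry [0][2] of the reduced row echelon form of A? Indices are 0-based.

M[0][2] = 3

step 1: normalize row 0 (÷2) = (1, 2, 2)
  row 1: subtract 3×row0 = (0, 3, 1)
step 2: normalize row 1 (÷3) = (0, 1, 2)
  row 0: subtract 2×row1 = (1, 0, 3)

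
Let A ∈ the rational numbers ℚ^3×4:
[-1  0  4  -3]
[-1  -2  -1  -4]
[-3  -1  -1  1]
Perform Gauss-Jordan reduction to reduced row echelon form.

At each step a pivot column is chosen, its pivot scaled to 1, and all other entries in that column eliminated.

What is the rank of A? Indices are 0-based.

[1] R0 /= -1  ⇒  (1, 0, -4, 3)
     R1 -= -1·R0  ⇒  (0, -2, -5, -1)
     R2 -= -3·R0  ⇒  (0, -1, -13, 10)
[2] R1 /= -2  ⇒  (0, 1, 5/2, 1/2)
     R2 -= -1·R1  ⇒  (0, 0, -21/2, 21/2)
[3] R2 /= -21/2  ⇒  (0, 0, 1, -1)
     R0 -= -4·R2  ⇒  (1, 0, 0, -1)
     R1 -= 5/2·R2  ⇒  (0, 1, 0, 3)

rank = 3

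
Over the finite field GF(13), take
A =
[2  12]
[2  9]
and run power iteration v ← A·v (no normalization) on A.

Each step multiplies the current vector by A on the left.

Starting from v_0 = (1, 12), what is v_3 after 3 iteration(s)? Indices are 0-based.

v_0 = (1, 12).
v_1 = A·v_0 = (3, 6).
v_2 = A·v_1 = (0, 8).
v_3 = A·v_2 = (5, 7).

v_3 = (5, 7)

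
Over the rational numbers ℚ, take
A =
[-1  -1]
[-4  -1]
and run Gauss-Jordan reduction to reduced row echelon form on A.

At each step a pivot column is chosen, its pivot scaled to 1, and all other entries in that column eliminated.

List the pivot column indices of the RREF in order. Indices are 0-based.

[1] R0 /= -1  ⇒  (1, 1)
     R1 -= -4·R0  ⇒  (0, 3)
[2] R1 /= 3  ⇒  (0, 1)
     R0 -= 1·R1  ⇒  (1, 0)

pivot columns: 0, 1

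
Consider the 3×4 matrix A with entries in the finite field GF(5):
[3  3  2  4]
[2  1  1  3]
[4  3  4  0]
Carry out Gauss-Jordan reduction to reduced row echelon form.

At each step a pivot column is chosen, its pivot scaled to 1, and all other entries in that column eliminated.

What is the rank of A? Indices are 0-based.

step 1: normalize row 0 (÷3) = (1, 1, 4, 3)
  row 1: subtract 2×row0 = (0, 4, 3, 2)
  row 2: subtract 4×row0 = (0, 4, 3, 3)
step 2: normalize row 1 (÷4) = (0, 1, 2, 3)
  row 0: subtract 1×row1 = (1, 0, 2, 0)
  row 2: subtract 4×row1 = (0, 0, 0, 1)
skip col 2 (zero from row 2)
step 3: normalize row 2 (÷1) = (0, 0, 0, 1)
  row 1: subtract 3×row2 = (0, 1, 2, 0)

rank = 3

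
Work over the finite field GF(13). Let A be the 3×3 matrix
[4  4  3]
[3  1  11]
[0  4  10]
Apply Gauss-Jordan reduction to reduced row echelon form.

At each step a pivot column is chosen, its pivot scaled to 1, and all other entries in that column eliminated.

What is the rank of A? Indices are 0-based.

rank = 3

step 1: normalize row 0 (÷4) = (1, 1, 4)
  row 1: subtract 3×row0 = (0, 11, 12)
step 2: normalize row 1 (÷11) = (0, 1, 7)
  row 0: subtract 1×row1 = (1, 0, 10)
  row 2: subtract 4×row1 = (0, 0, 8)
step 3: normalize row 2 (÷8) = (0, 0, 1)
  row 0: subtract 10×row2 = (1, 0, 0)
  row 1: subtract 7×row2 = (0, 1, 0)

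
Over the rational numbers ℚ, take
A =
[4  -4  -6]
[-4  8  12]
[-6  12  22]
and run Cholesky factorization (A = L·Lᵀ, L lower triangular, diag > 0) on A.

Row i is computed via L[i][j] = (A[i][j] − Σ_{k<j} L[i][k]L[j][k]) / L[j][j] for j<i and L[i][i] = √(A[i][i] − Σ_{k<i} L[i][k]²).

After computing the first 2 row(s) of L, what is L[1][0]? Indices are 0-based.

Step 1: L[0][0] = √(4) = 2.
  L[1][0] = (-4) / L[0][0] = -2.
Step 2: L[1][1] = √(4) = 2.

L[1][0] = -2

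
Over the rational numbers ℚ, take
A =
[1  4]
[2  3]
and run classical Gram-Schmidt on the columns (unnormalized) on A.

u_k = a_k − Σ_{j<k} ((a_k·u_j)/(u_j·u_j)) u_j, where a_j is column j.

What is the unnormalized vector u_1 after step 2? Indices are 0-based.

u_1 = (2, -1)

Step 1: u_0 = a_0 = (1, 2).
Step 2: u_1 = a_1 − (2)·u_0 = (2, -1).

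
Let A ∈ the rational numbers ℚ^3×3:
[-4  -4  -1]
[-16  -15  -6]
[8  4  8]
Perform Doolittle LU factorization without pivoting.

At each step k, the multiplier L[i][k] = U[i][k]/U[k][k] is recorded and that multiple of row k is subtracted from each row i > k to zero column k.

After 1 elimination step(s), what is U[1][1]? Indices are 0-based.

k=0: U[0][0]=-4
  eliminate (1,0): mult=4, new row 1: (0, 1, -2); set L[1][0]=4
  eliminate (2,0): mult=-2, new row 2: (0, -4, 6); set L[2][0]=-2

U[1][1] = 1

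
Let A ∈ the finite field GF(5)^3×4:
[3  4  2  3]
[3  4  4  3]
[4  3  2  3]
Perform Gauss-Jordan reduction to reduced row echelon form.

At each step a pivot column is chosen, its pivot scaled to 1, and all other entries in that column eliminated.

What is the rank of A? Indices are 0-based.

rank = 3

[1] R0 /= 3  ⇒  (1, 3, 4, 1)
     R1 -= 3·R0  ⇒  (0, 0, 2, 0)
     R2 -= 4·R0  ⇒  (0, 1, 1, 4)
[2] R1 <-> R2
[2] R1 /= 1  ⇒  (0, 1, 1, 4)
     R0 -= 3·R1  ⇒  (1, 0, 1, 4)
[3] R2 /= 2  ⇒  (0, 0, 1, 0)
     R0 -= 1·R2  ⇒  (1, 0, 0, 4)
     R1 -= 1·R2  ⇒  (0, 1, 0, 4)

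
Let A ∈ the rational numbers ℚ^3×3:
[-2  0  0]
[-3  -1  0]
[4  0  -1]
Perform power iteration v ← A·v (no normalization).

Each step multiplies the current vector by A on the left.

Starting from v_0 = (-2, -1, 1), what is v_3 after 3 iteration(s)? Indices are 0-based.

v_3 = (16, 43, -57)

v_0 = (-2, -1, 1).
v_1 = A·v_0 = (4, 7, -9).
v_2 = A·v_1 = (-8, -19, 25).
v_3 = A·v_2 = (16, 43, -57).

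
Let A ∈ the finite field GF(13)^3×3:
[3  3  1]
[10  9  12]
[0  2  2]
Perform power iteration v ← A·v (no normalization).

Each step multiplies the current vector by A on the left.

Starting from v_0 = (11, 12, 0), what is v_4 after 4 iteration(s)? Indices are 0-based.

v_4 = (4, 10, 5)

v_0 = (11, 12, 0).
v_1 = A·v_0 = (4, 10, 11).
v_2 = A·v_1 = (1, 2, 3).
v_3 = A·v_2 = (12, 12, 10).
v_4 = A·v_3 = (4, 10, 5).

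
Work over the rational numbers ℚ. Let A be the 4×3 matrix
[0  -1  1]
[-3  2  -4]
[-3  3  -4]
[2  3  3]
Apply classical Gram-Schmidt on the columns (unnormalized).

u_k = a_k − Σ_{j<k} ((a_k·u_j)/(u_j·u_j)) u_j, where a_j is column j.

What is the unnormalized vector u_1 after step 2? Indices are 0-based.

Step 1: u_0 = a_0 = (0, -3, -3, 2).
Step 2: u_1 = a_1 − (-9/22)·u_0 = (-1, 17/22, 39/22, 42/11).

u_1 = (-1, 17/22, 39/22, 42/11)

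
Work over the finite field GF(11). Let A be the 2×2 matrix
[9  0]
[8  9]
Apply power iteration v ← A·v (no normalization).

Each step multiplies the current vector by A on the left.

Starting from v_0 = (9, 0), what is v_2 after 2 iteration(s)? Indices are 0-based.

v_0 = (9, 0).
v_1 = A·v_0 = (4, 6).
v_2 = A·v_1 = (3, 9).

v_2 = (3, 9)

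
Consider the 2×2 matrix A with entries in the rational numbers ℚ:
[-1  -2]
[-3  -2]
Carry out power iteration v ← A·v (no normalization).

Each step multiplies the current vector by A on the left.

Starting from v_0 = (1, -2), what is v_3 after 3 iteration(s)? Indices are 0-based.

v_0 = (1, -2).
v_1 = A·v_0 = (3, 1).
v_2 = A·v_1 = (-5, -11).
v_3 = A·v_2 = (27, 37).

v_3 = (27, 37)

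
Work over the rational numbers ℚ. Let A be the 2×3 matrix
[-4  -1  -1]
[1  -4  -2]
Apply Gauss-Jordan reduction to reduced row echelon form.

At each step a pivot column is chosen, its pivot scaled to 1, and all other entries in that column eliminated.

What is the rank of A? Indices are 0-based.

rank = 2

pivot(0,0)=-4: scale R0 → (1, 1/4, 1/4)
  clear (1,0): R1 −= (1)R0 → (0, -17/4, -9/4)
pivot(1,1)=-17/4: scale R1 → (0, 1, 9/17)
  clear (0,1): R0 −= (1/4)R1 → (1, 0, 2/17)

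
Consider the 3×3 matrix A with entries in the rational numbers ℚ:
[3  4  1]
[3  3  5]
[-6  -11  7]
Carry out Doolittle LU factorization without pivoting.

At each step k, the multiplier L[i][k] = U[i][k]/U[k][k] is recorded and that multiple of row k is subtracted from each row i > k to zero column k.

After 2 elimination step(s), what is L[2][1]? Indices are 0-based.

L[2][1] = 3

k=0: U[0][0]=3
  eliminate (1,0): mult=1, new row 1: (0, -1, 4); set L[1][0]=1
  eliminate (2,0): mult=-2, new row 2: (0, -3, 9); set L[2][0]=-2
k=1: U[1][1]=-1
  eliminate (2,1): mult=3, new row 2: (0, 0, -3); set L[2][1]=3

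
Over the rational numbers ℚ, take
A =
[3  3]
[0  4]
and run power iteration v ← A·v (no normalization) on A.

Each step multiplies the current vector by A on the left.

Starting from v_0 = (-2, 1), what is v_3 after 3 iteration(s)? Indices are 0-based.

v_3 = (57, 64)

v_0 = (-2, 1).
v_1 = A·v_0 = (-3, 4).
v_2 = A·v_1 = (3, 16).
v_3 = A·v_2 = (57, 64).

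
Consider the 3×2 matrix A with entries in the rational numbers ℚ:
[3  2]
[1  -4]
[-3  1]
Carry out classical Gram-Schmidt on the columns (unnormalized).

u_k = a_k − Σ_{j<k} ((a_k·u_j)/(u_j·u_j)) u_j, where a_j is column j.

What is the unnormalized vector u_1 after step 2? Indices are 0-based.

Step 1: u_0 = a_0 = (3, 1, -3).
Step 2: u_1 = a_1 − (-1/19)·u_0 = (41/19, -75/19, 16/19).

u_1 = (41/19, -75/19, 16/19)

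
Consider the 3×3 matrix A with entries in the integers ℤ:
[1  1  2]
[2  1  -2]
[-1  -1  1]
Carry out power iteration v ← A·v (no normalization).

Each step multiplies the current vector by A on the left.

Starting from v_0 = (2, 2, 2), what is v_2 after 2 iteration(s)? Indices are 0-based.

v_2 = (6, 22, -12)

v_0 = (2, 2, 2).
v_1 = A·v_0 = (8, 2, -2).
v_2 = A·v_1 = (6, 22, -12).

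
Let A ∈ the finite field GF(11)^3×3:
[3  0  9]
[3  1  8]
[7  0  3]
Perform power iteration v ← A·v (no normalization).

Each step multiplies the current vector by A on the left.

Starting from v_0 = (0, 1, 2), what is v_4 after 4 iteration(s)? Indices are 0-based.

v_4 = (9, 9, 10)

v_0 = (0, 1, 2).
v_1 = A·v_0 = (7, 6, 6).
v_2 = A·v_1 = (9, 9, 1).
v_3 = A·v_2 = (3, 0, 0).
v_4 = A·v_3 = (9, 9, 10).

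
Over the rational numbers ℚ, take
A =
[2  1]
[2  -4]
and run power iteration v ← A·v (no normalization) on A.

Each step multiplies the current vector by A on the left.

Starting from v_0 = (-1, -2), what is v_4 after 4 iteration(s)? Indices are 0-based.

v_0 = (-1, -2).
v_1 = A·v_0 = (-4, 6).
v_2 = A·v_1 = (-2, -32).
v_3 = A·v_2 = (-36, 124).
v_4 = A·v_3 = (52, -568).

v_4 = (52, -568)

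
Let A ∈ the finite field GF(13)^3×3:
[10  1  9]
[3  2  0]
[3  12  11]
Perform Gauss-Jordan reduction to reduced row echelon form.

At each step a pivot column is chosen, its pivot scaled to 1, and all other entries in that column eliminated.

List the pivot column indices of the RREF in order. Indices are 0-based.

pivot columns: 0, 1, 2

pivot(0,0)=10: scale R0 → (1, 4, 10)
  clear (1,0): R1 −= (3)R0 → (0, 3, 9)
  clear (2,0): R2 −= (3)R0 → (0, 0, 7)
pivot(1,1)=3: scale R1 → (0, 1, 3)
  clear (0,1): R0 −= (4)R1 → (1, 0, 11)
pivot(2,2)=7: scale R2 → (0, 0, 1)
  clear (0,2): R0 −= (11)R2 → (1, 0, 0)
  clear (1,2): R1 −= (3)R2 → (0, 1, 0)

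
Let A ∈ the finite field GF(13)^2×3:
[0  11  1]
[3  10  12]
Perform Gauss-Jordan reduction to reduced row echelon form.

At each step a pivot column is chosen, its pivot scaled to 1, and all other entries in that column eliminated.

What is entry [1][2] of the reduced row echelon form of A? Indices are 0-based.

M[1][2] = 6

[1] R0 <-> R1
[1] R0 /= 3  ⇒  (1, 12, 4)
[2] R1 /= 11  ⇒  (0, 1, 6)
     R0 -= 12·R1  ⇒  (1, 0, 10)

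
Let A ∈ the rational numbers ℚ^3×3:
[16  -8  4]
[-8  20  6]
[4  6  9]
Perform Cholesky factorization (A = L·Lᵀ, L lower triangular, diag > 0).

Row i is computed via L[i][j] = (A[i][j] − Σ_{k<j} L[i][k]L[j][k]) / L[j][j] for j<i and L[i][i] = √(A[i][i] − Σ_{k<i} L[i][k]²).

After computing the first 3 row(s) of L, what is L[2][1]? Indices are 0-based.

Step 1: L[0][0] = √(16) = 4.
  L[1][0] = (-8) / L[0][0] = -2.
Step 2: L[1][1] = √(16) = 4.
  L[2][0] = (4) / L[0][0] = 1.
  L[2][1] = (8) / L[1][1] = 2.
Step 3: L[2][2] = √(4) = 2.

L[2][1] = 2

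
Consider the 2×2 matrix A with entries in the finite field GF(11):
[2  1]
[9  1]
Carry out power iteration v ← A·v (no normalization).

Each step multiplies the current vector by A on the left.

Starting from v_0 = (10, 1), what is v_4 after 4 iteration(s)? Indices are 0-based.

v_4 = (6, 0)

v_0 = (10, 1).
v_1 = A·v_0 = (10, 3).
v_2 = A·v_1 = (1, 5).
v_3 = A·v_2 = (7, 3).
v_4 = A·v_3 = (6, 0).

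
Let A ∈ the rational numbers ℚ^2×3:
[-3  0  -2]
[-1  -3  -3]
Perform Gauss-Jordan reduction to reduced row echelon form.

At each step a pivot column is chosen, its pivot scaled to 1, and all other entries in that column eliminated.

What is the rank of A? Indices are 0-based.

rank = 2

step 1: normalize row 0 (÷-3) = (1, 0, 2/3)
  row 1: subtract -1×row0 = (0, -3, -7/3)
step 2: normalize row 1 (÷-3) = (0, 1, 7/9)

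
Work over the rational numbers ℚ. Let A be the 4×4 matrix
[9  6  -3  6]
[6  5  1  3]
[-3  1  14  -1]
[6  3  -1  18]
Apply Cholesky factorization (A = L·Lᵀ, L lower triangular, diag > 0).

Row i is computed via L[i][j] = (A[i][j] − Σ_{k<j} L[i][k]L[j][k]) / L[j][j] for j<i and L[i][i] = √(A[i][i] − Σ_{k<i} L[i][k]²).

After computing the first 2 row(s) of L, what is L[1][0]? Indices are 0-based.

L[1][0] = 2

Step 1: L[0][0] = √(9) = 3.
  L[1][0] = (6) / L[0][0] = 2.
Step 2: L[1][1] = √(1) = 1.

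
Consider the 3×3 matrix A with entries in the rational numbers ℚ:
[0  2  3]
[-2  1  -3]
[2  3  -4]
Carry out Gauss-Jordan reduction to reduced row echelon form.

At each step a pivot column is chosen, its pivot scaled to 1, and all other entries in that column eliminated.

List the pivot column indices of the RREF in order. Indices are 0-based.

[1] R0 <-> R1
[1] R0 /= -2  ⇒  (1, -1/2, 3/2)
     R2 -= 2·R0  ⇒  (0, 4, -7)
[2] R1 /= 2  ⇒  (0, 1, 3/2)
     R0 -= -1/2·R1  ⇒  (1, 0, 9/4)
     R2 -= 4·R1  ⇒  (0, 0, -13)
[3] R2 /= -13  ⇒  (0, 0, 1)
     R0 -= 9/4·R2  ⇒  (1, 0, 0)
     R1 -= 3/2·R2  ⇒  (0, 1, 0)

pivot columns: 0, 1, 2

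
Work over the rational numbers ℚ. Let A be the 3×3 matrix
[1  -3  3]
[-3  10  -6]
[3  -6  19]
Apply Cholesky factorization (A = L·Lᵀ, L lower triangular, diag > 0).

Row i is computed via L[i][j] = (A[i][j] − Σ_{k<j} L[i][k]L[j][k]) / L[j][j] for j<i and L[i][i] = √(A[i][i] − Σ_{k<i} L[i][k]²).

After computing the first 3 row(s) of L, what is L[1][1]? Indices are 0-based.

L[1][1] = 1

Step 1: L[0][0] = √(1) = 1.
  L[1][0] = (-3) / L[0][0] = -3.
Step 2: L[1][1] = √(1) = 1.
  L[2][0] = (3) / L[0][0] = 3.
  L[2][1] = (3) / L[1][1] = 3.
Step 3: L[2][2] = √(1) = 1.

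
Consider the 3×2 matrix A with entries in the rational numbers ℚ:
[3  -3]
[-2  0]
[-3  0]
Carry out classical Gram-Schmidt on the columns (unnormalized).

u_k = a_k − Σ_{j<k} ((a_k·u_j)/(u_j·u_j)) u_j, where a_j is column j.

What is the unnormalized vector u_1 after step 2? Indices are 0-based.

Step 1: u_0 = a_0 = (3, -2, -3).
Step 2: u_1 = a_1 − (-9/22)·u_0 = (-39/22, -9/11, -27/22).

u_1 = (-39/22, -9/11, -27/22)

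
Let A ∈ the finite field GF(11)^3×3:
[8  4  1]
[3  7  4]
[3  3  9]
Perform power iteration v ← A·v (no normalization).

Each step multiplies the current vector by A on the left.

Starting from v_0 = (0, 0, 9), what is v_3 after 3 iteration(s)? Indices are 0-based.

v_3 = (9, 10, 4)

v_0 = (0, 0, 9).
v_1 = A·v_0 = (9, 3, 4).
v_2 = A·v_1 = (0, 9, 6).
v_3 = A·v_2 = (9, 10, 4).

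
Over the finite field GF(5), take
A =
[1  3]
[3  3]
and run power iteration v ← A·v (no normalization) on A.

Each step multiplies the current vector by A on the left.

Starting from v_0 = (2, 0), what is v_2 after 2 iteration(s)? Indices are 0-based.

v_0 = (2, 0).
v_1 = A·v_0 = (2, 1).
v_2 = A·v_1 = (0, 4).

v_2 = (0, 4)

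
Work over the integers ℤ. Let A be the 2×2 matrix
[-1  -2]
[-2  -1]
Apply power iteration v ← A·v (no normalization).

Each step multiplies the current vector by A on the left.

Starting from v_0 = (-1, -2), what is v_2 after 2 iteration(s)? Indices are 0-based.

v_0 = (-1, -2).
v_1 = A·v_0 = (5, 4).
v_2 = A·v_1 = (-13, -14).

v_2 = (-13, -14)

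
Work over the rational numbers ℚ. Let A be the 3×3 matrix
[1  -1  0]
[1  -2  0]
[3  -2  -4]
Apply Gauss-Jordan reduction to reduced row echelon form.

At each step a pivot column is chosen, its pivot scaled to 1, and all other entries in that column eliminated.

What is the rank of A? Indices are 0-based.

pivot(0,0)=1: scale R0 → (1, -1, 0)
  clear (1,0): R1 −= (1)R0 → (0, -1, 0)
  clear (2,0): R2 −= (3)R0 → (0, 1, -4)
pivot(1,1)=-1: scale R1 → (0, 1, 0)
  clear (0,1): R0 −= (-1)R1 → (1, 0, 0)
  clear (2,1): R2 −= (1)R1 → (0, 0, -4)
pivot(2,2)=-4: scale R2 → (0, 0, 1)

rank = 3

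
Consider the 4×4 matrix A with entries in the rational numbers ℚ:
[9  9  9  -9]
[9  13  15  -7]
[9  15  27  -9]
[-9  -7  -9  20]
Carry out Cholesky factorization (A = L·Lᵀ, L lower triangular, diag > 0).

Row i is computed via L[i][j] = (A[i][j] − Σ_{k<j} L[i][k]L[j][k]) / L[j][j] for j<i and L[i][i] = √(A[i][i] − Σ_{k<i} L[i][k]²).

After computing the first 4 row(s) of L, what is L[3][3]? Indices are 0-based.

Step 1: L[0][0] = √(9) = 3.
  L[1][0] = (9) / L[0][0] = 3.
Step 2: L[1][1] = √(4) = 2.
  L[2][0] = (9) / L[0][0] = 3.
  L[2][1] = (6) / L[1][1] = 3.
Step 3: L[2][2] = √(9) = 3.
  L[3][0] = (-9) / L[0][0] = -3.
  L[3][1] = (2) / L[1][1] = 1.
  L[3][2] = (-3) / L[2][2] = -1.
Step 4: L[3][3] = √(9) = 3.

L[3][3] = 3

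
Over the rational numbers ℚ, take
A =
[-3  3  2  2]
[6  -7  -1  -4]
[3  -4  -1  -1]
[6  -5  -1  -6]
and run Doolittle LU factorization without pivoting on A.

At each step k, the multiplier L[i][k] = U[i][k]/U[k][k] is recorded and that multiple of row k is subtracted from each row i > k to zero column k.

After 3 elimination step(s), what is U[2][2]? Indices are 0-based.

U[2][2] = -2

Step 1: pivot at (0,0) is -3.
  row1 ← row1 − (-2)·row0  ⇒  L[1][0]=-2, U row1=(0, -1, 3, 0)
  row2 ← row2 − (-1)·row0  ⇒  L[2][0]=-1, U row2=(0, -1, 1, 1)
  row3 ← row3 − (-2)·row0  ⇒  L[3][0]=-2, U row3=(0, 1, 3, -2)
Step 2: pivot at (1,1) is -1.
  row2 ← row2 − (1)·row1  ⇒  L[2][1]=1, U row2=(0, 0, -2, 1)
  row3 ← row3 − (-1)·row1  ⇒  L[3][1]=-1, U row3=(0, 0, 6, -2)
Step 3: pivot at (2,2) is -2.
  row3 ← row3 − (-3)·row2  ⇒  L[3][2]=-3, U row3=(0, 0, 0, 1)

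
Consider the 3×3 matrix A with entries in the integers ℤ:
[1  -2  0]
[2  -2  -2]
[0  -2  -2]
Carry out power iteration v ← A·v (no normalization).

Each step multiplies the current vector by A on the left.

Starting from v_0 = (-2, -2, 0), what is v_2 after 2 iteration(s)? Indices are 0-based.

v_2 = (2, -4, -8)

v_0 = (-2, -2, 0).
v_1 = A·v_0 = (2, 0, 4).
v_2 = A·v_1 = (2, -4, -8).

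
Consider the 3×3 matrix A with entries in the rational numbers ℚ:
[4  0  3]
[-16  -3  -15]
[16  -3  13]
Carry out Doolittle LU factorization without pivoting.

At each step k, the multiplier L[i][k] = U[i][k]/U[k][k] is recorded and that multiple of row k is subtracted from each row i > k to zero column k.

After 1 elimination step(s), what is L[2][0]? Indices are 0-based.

Step 1: pivot at (0,0) is 4.
  row1 ← row1 − (-4)·row0  ⇒  L[1][0]=-4, U row1=(0, -3, -3)
  row2 ← row2 − (4)·row0  ⇒  L[2][0]=4, U row2=(0, -3, 1)

L[2][0] = 4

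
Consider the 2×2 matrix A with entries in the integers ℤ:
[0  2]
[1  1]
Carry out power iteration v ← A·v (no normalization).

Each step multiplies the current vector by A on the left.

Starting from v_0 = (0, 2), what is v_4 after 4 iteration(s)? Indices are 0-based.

v_0 = (0, 2).
v_1 = A·v_0 = (4, 2).
v_2 = A·v_1 = (4, 6).
v_3 = A·v_2 = (12, 10).
v_4 = A·v_3 = (20, 22).

v_4 = (20, 22)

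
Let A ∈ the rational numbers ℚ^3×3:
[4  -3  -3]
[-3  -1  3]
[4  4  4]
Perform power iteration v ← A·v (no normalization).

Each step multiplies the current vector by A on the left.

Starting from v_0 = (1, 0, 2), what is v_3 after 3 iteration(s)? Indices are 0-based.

v_3 = (-485, 276, 152)

v_0 = (1, 0, 2).
v_1 = A·v_0 = (-2, 3, 12).
v_2 = A·v_1 = (-53, 39, 52).
v_3 = A·v_2 = (-485, 276, 152).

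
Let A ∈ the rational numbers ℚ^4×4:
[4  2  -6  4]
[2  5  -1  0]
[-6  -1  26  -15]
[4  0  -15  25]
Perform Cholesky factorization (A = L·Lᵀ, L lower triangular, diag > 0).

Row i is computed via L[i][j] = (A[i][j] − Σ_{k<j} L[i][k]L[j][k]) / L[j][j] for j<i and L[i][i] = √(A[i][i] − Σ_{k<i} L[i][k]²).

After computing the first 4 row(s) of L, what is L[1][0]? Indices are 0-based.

Step 1: L[0][0] = √(4) = 2.
  L[1][0] = (2) / L[0][0] = 1.
Step 2: L[1][1] = √(4) = 2.
  L[2][0] = (-6) / L[0][0] = -3.
  L[2][1] = (2) / L[1][1] = 1.
Step 3: L[2][2] = √(16) = 4.
  L[3][0] = (4) / L[0][0] = 2.
  L[3][1] = (-2) / L[1][1] = -1.
  L[3][2] = (-8) / L[2][2] = -2.
Step 4: L[3][3] = √(16) = 4.

L[1][0] = 1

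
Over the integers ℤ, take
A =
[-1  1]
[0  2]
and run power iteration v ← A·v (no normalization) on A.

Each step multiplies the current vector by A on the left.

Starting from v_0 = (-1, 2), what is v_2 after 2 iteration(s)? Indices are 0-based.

v_2 = (1, 8)

v_0 = (-1, 2).
v_1 = A·v_0 = (3, 4).
v_2 = A·v_1 = (1, 8).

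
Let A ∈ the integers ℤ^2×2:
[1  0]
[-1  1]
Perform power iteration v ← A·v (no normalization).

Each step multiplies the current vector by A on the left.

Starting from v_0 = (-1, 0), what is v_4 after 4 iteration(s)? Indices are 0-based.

v_0 = (-1, 0).
v_1 = A·v_0 = (-1, 1).
v_2 = A·v_1 = (-1, 2).
v_3 = A·v_2 = (-1, 3).
v_4 = A·v_3 = (-1, 4).

v_4 = (-1, 4)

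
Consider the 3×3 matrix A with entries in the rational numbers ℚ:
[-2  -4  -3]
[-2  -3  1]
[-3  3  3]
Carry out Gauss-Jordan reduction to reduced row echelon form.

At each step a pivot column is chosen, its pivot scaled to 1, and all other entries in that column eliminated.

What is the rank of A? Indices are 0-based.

rank = 3

step 1: normalize row 0 (÷-2) = (1, 2, 3/2)
  row 1: subtract -2×row0 = (0, 1, 4)
  row 2: subtract -3×row0 = (0, 9, 15/2)
step 2: normalize row 1 (÷1) = (0, 1, 4)
  row 0: subtract 2×row1 = (1, 0, -13/2)
  row 2: subtract 9×row1 = (0, 0, -57/2)
step 3: normalize row 2 (÷-57/2) = (0, 0, 1)
  row 0: subtract -13/2×row2 = (1, 0, 0)
  row 1: subtract 4×row2 = (0, 1, 0)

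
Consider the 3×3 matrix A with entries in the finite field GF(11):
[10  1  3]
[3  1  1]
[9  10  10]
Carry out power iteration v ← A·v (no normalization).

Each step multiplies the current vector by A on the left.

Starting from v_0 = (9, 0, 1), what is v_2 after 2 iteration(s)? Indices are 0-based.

v_0 = (9, 0, 1).
v_1 = A·v_0 = (5, 6, 3).
v_2 = A·v_1 = (10, 2, 3).

v_2 = (10, 2, 3)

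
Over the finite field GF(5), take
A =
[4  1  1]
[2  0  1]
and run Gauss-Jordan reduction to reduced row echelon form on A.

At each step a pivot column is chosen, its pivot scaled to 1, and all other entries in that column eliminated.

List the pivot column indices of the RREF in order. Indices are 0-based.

[1] R0 /= 4  ⇒  (1, 4, 4)
     R1 -= 2·R0  ⇒  (0, 2, 3)
[2] R1 /= 2  ⇒  (0, 1, 4)
     R0 -= 4·R1  ⇒  (1, 0, 3)

pivot columns: 0, 1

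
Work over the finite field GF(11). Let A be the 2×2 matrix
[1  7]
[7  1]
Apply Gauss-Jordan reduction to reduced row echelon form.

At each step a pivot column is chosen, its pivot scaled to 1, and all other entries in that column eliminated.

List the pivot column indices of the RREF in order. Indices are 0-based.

pivot(0,0)=1: scale R0 → (1, 7)
  clear (1,0): R1 −= (7)R0 → (0, 7)
pivot(1,1)=7: scale R1 → (0, 1)
  clear (0,1): R0 −= (7)R1 → (1, 0)

pivot columns: 0, 1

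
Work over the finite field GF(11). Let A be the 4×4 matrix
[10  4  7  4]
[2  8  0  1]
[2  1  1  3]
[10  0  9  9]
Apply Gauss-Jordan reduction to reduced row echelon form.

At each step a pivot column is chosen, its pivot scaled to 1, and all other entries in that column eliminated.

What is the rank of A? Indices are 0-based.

rank = 4

[1] R0 /= 10  ⇒  (1, 7, 4, 7)
     R1 -= 2·R0  ⇒  (0, 5, 3, 9)
     R2 -= 2·R0  ⇒  (0, 9, 4, 0)
     R3 -= 10·R0  ⇒  (0, 7, 2, 5)
[2] R1 /= 5  ⇒  (0, 1, 5, 4)
     R0 -= 7·R1  ⇒  (1, 0, 2, 1)
     R2 -= 9·R1  ⇒  (0, 0, 3, 8)
     R3 -= 7·R1  ⇒  (0, 0, 0, 10)
[3] R2 /= 3  ⇒  (0, 0, 1, 10)
     R0 -= 2·R2  ⇒  (1, 0, 0, 3)
     R1 -= 5·R2  ⇒  (0, 1, 0, 9)
[4] R3 /= 10  ⇒  (0, 0, 0, 1)
     R0 -= 3·R3  ⇒  (1, 0, 0, 0)
     R1 -= 9·R3  ⇒  (0, 1, 0, 0)
     R2 -= 10·R3  ⇒  (0, 0, 1, 0)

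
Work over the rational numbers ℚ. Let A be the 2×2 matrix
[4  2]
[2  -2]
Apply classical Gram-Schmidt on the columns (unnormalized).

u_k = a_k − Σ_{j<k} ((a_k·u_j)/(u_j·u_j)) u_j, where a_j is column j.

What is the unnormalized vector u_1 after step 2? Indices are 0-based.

Step 1: u_0 = a_0 = (4, 2).
Step 2: u_1 = a_1 − (1/5)·u_0 = (6/5, -12/5).

u_1 = (6/5, -12/5)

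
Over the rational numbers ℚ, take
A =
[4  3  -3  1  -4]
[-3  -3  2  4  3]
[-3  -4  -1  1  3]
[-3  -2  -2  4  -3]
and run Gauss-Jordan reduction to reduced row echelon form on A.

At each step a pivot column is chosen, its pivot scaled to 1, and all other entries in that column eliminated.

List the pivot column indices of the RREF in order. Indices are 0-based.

pivot(0,0)=4: scale R0 → (1, 3/4, -3/4, 1/4, -1)
  clear (1,0): R1 −= (-3)R0 → (0, -3/4, -1/4, 19/4, 0)
  clear (2,0): R2 −= (-3)R0 → (0, -7/4, -13/4, 7/4, 0)
  clear (3,0): R3 −= (-3)R0 → (0, 1/4, -17/4, 19/4, -6)
pivot(1,1)=-3/4: scale R1 → (0, 1, 1/3, -19/3, 0)
  clear (0,1): R0 −= (3/4)R1 → (1, 0, -1, 5, -1)
  clear (2,1): R2 −= (-7/4)R1 → (0, 0, -8/3, -28/3, 0)
  clear (3,1): R3 −= (1/4)R1 → (0, 0, -13/3, 19/3, -6)
pivot(2,2)=-8/3: scale R2 → (0, 0, 1, 7/2, 0)
  clear (0,2): R0 −= (-1)R2 → (1, 0, 0, 17/2, -1)
  clear (1,2): R1 −= (1/3)R2 → (0, 1, 0, -15/2, 0)
  clear (3,2): R3 −= (-13/3)R2 → (0, 0, 0, 43/2, -6)
pivot(3,3)=43/2: scale R3 → (0, 0, 0, 1, -12/43)
  clear (0,3): R0 −= (17/2)R3 → (1, 0, 0, 0, 59/43)
  clear (1,3): R1 −= (-15/2)R3 → (0, 1, 0, 0, -90/43)
  clear (2,3): R2 −= (7/2)R3 → (0, 0, 1, 0, 42/43)

pivot columns: 0, 1, 2, 3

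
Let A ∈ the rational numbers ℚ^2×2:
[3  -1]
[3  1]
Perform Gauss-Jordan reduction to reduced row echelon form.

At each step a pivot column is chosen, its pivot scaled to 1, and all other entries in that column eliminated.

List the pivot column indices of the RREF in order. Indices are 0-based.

pivot columns: 0, 1

step 1: normalize row 0 (÷3) = (1, -1/3)
  row 1: subtract 3×row0 = (0, 2)
step 2: normalize row 1 (÷2) = (0, 1)
  row 0: subtract -1/3×row1 = (1, 0)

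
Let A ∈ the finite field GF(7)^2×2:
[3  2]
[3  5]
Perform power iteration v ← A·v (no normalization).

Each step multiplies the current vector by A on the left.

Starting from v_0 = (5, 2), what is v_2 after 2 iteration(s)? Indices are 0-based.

v_2 = (2, 0)

v_0 = (5, 2).
v_1 = A·v_0 = (5, 4).
v_2 = A·v_1 = (2, 0).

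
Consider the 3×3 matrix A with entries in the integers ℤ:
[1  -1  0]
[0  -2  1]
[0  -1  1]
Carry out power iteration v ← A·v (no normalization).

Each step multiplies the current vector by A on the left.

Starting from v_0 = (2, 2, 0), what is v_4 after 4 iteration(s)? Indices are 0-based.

v_0 = (2, 2, 0).
v_1 = A·v_0 = (0, -4, -2).
v_2 = A·v_1 = (4, 6, 2).
v_3 = A·v_2 = (-2, -10, -4).
v_4 = A·v_3 = (8, 16, 6).

v_4 = (8, 16, 6)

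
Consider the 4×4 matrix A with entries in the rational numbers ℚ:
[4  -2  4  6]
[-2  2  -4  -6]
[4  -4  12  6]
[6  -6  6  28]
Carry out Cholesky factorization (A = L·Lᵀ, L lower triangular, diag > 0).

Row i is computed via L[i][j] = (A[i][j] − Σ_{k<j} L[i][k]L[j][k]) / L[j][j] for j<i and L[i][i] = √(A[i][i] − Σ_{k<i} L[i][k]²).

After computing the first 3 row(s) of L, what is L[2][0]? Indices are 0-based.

L[2][0] = 2

Step 1: L[0][0] = √(4) = 2.
  L[1][0] = (-2) / L[0][0] = -1.
Step 2: L[1][1] = √(1) = 1.
  L[2][0] = (4) / L[0][0] = 2.
  L[2][1] = (-2) / L[1][1] = -2.
Step 3: L[2][2] = √(4) = 2.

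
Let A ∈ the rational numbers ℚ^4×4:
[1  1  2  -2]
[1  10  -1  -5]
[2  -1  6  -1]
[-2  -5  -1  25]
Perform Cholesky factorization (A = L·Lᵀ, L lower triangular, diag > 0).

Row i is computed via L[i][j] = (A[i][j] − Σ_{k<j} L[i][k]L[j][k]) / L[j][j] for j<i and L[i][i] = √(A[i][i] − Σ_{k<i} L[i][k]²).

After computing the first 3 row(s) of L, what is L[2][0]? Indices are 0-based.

Step 1: L[0][0] = √(1) = 1.
  L[1][0] = (1) / L[0][0] = 1.
Step 2: L[1][1] = √(9) = 3.
  L[2][0] = (2) / L[0][0] = 2.
  L[2][1] = (-3) / L[1][1] = -1.
Step 3: L[2][2] = √(1) = 1.

L[2][0] = 2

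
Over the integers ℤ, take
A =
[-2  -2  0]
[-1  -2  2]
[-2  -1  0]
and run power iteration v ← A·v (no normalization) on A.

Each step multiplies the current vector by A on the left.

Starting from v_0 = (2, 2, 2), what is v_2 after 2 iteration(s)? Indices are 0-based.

v_0 = (2, 2, 2).
v_1 = A·v_0 = (-8, -2, -6).
v_2 = A·v_1 = (20, 0, 18).

v_2 = (20, 0, 18)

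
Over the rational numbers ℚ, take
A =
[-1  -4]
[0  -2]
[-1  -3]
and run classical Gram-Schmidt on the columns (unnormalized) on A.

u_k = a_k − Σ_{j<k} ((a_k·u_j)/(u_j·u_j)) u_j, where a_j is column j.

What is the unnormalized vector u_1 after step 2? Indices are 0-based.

Step 1: u_0 = a_0 = (-1, 0, -1).
Step 2: u_1 = a_1 − (7/2)·u_0 = (-1/2, -2, 1/2).

u_1 = (-1/2, -2, 1/2)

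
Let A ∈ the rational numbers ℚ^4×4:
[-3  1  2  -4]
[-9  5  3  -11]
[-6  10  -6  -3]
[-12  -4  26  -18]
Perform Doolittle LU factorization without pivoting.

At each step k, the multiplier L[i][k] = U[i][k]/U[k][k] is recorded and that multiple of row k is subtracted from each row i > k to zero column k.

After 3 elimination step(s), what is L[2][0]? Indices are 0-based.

k=0: U[0][0]=-3
  eliminate (1,0): mult=3, new row 1: (0, 2, -3, 1); set L[1][0]=3
  eliminate (2,0): mult=2, new row 2: (0, 8, -10, 5); set L[2][0]=2
  eliminate (3,0): mult=4, new row 3: (0, -8, 18, -2); set L[3][0]=4
k=1: U[1][1]=2
  eliminate (2,1): mult=4, new row 2: (0, 0, 2, 1); set L[2][1]=4
  eliminate (3,1): mult=-4, new row 3: (0, 0, 6, 2); set L[3][1]=-4
k=2: U[2][2]=2
  eliminate (3,2): mult=3, new row 3: (0, 0, 0, -1); set L[3][2]=3

L[2][0] = 2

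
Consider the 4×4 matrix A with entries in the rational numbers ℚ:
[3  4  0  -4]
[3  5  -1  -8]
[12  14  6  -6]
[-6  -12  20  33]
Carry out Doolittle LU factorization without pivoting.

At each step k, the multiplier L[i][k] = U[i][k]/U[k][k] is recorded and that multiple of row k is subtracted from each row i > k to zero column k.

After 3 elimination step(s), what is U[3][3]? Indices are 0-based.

U[3][3] = 1

k=0: U[0][0]=3
  eliminate (1,0): mult=1, new row 1: (0, 1, -1, -4); set L[1][0]=1
  eliminate (2,0): mult=4, new row 2: (0, -2, 6, 10); set L[2][0]=4
  eliminate (3,0): mult=-2, new row 3: (0, -4, 20, 25); set L[3][0]=-2
k=1: U[1][1]=1
  eliminate (2,1): mult=-2, new row 2: (0, 0, 4, 2); set L[2][1]=-2
  eliminate (3,1): mult=-4, new row 3: (0, 0, 16, 9); set L[3][1]=-4
k=2: U[2][2]=4
  eliminate (3,2): mult=4, new row 3: (0, 0, 0, 1); set L[3][2]=4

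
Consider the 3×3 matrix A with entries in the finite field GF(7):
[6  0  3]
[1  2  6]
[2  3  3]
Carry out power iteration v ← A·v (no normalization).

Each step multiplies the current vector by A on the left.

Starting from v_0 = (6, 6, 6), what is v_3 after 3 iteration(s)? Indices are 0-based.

v_0 = (6, 6, 6).
v_1 = A·v_0 = (5, 5, 6).
v_2 = A·v_1 = (6, 2, 1).
v_3 = A·v_2 = (4, 2, 0).

v_3 = (4, 2, 0)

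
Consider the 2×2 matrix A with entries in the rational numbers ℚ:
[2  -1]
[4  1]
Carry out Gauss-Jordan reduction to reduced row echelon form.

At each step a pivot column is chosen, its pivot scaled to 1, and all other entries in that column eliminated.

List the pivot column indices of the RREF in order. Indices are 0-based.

step 1: normalize row 0 (÷2) = (1, -1/2)
  row 1: subtract 4×row0 = (0, 3)
step 2: normalize row 1 (÷3) = (0, 1)
  row 0: subtract -1/2×row1 = (1, 0)

pivot columns: 0, 1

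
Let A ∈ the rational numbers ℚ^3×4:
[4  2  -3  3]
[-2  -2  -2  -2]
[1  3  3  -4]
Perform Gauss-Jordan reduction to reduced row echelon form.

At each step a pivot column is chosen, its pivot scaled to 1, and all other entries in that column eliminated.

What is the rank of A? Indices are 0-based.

rank = 3

step 1: normalize row 0 (÷4) = (1, 1/2, -3/4, 3/4)
  row 1: subtract -2×row0 = (0, -1, -7/2, -1/2)
  row 2: subtract 1×row0 = (0, 5/2, 15/4, -19/4)
step 2: normalize row 1 (÷-1) = (0, 1, 7/2, 1/2)
  row 0: subtract 1/2×row1 = (1, 0, -5/2, 1/2)
  row 2: subtract 5/2×row1 = (0, 0, -5, -6)
step 3: normalize row 2 (÷-5) = (0, 0, 1, 6/5)
  row 0: subtract -5/2×row2 = (1, 0, 0, 7/2)
  row 1: subtract 7/2×row2 = (0, 1, 0, -37/10)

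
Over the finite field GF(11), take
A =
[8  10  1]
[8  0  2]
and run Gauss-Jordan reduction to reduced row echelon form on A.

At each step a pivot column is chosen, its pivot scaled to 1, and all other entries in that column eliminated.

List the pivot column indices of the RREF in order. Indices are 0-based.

pivot(0,0)=8: scale R0 → (1, 4, 7)
  clear (1,0): R1 −= (8)R0 → (0, 1, 1)
pivot(1,1)=1: scale R1 → (0, 1, 1)
  clear (0,1): R0 −= (4)R1 → (1, 0, 3)

pivot columns: 0, 1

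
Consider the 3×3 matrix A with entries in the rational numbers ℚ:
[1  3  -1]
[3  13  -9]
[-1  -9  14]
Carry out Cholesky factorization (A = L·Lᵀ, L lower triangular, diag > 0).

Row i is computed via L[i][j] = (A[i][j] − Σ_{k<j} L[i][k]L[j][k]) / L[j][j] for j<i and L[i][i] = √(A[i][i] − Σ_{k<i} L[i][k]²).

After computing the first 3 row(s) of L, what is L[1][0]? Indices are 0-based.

L[1][0] = 3

Step 1: L[0][0] = √(1) = 1.
  L[1][0] = (3) / L[0][0] = 3.
Step 2: L[1][1] = √(4) = 2.
  L[2][0] = (-1) / L[0][0] = -1.
  L[2][1] = (-6) / L[1][1] = -3.
Step 3: L[2][2] = √(4) = 2.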